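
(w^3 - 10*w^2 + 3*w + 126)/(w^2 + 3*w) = w - 13 + 42/w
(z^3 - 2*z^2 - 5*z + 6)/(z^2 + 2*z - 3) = (z^2 - z - 6)/(z + 3)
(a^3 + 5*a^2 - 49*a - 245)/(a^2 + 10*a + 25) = (a^2 - 49)/(a + 5)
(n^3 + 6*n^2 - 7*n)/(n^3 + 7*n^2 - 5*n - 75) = n*(n^2 + 6*n - 7)/(n^3 + 7*n^2 - 5*n - 75)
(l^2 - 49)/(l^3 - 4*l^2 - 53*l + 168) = (l - 7)/(l^2 - 11*l + 24)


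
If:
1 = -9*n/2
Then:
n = -2/9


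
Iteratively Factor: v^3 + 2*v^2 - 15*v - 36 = (v - 4)*(v^2 + 6*v + 9) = (v - 4)*(v + 3)*(v + 3)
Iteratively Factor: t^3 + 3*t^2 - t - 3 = (t + 3)*(t^2 - 1) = (t - 1)*(t + 3)*(t + 1)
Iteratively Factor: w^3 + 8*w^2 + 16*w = (w)*(w^2 + 8*w + 16) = w*(w + 4)*(w + 4)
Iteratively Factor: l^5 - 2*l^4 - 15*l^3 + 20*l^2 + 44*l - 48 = (l + 2)*(l^4 - 4*l^3 - 7*l^2 + 34*l - 24) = (l + 2)*(l + 3)*(l^3 - 7*l^2 + 14*l - 8) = (l - 2)*(l + 2)*(l + 3)*(l^2 - 5*l + 4) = (l - 4)*(l - 2)*(l + 2)*(l + 3)*(l - 1)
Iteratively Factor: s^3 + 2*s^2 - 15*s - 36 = (s + 3)*(s^2 - s - 12) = (s - 4)*(s + 3)*(s + 3)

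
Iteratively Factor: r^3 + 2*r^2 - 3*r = (r)*(r^2 + 2*r - 3) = r*(r - 1)*(r + 3)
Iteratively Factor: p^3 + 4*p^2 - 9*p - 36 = (p + 4)*(p^2 - 9) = (p - 3)*(p + 4)*(p + 3)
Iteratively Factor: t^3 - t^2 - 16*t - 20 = (t + 2)*(t^2 - 3*t - 10) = (t - 5)*(t + 2)*(t + 2)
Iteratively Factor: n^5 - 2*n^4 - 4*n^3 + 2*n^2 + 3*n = (n + 1)*(n^4 - 3*n^3 - n^2 + 3*n) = n*(n + 1)*(n^3 - 3*n^2 - n + 3) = n*(n + 1)^2*(n^2 - 4*n + 3) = n*(n - 1)*(n + 1)^2*(n - 3)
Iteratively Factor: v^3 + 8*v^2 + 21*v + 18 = (v + 2)*(v^2 + 6*v + 9) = (v + 2)*(v + 3)*(v + 3)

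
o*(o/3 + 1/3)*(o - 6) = o^3/3 - 5*o^2/3 - 2*o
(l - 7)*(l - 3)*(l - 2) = l^3 - 12*l^2 + 41*l - 42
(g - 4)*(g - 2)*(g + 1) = g^3 - 5*g^2 + 2*g + 8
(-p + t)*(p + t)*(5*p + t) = -5*p^3 - p^2*t + 5*p*t^2 + t^3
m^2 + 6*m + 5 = (m + 1)*(m + 5)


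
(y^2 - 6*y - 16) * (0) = 0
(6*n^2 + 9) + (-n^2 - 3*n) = 5*n^2 - 3*n + 9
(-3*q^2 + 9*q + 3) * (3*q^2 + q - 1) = -9*q^4 + 24*q^3 + 21*q^2 - 6*q - 3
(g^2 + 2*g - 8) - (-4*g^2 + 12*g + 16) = 5*g^2 - 10*g - 24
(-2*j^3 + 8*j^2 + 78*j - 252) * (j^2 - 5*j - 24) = -2*j^5 + 18*j^4 + 86*j^3 - 834*j^2 - 612*j + 6048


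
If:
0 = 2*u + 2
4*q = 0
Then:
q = 0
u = -1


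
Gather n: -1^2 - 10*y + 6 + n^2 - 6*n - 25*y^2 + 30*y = n^2 - 6*n - 25*y^2 + 20*y + 5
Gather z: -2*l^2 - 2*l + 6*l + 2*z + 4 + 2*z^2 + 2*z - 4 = -2*l^2 + 4*l + 2*z^2 + 4*z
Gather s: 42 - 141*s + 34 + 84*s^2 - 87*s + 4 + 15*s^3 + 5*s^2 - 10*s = 15*s^3 + 89*s^2 - 238*s + 80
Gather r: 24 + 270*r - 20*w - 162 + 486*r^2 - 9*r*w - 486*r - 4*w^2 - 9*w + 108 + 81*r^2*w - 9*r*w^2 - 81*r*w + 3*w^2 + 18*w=r^2*(81*w + 486) + r*(-9*w^2 - 90*w - 216) - w^2 - 11*w - 30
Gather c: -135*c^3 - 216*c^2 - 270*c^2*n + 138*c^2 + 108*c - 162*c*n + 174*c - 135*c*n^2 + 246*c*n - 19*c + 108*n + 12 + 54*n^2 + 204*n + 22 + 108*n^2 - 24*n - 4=-135*c^3 + c^2*(-270*n - 78) + c*(-135*n^2 + 84*n + 263) + 162*n^2 + 288*n + 30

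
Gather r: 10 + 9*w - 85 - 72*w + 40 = -63*w - 35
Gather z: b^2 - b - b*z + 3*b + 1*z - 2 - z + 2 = b^2 - b*z + 2*b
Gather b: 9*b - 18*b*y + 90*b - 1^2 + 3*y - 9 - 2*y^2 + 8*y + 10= b*(99 - 18*y) - 2*y^2 + 11*y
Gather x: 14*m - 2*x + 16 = 14*m - 2*x + 16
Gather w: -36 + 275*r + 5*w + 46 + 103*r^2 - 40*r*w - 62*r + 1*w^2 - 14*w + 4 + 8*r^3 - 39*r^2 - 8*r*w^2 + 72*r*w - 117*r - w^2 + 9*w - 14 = 8*r^3 + 64*r^2 - 8*r*w^2 + 32*r*w + 96*r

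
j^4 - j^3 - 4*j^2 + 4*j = j*(j - 2)*(j - 1)*(j + 2)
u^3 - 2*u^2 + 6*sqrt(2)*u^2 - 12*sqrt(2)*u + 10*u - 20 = (u - 2)*(u + sqrt(2))*(u + 5*sqrt(2))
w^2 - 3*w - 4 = (w - 4)*(w + 1)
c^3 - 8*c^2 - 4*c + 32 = (c - 8)*(c - 2)*(c + 2)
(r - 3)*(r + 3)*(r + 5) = r^3 + 5*r^2 - 9*r - 45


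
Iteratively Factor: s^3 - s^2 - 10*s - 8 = (s + 1)*(s^2 - 2*s - 8) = (s - 4)*(s + 1)*(s + 2)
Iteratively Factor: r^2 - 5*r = (r)*(r - 5)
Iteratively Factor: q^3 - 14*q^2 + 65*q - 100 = (q - 5)*(q^2 - 9*q + 20) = (q - 5)*(q - 4)*(q - 5)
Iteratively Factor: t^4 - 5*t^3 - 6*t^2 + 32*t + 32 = (t + 1)*(t^3 - 6*t^2 + 32) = (t + 1)*(t + 2)*(t^2 - 8*t + 16) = (t - 4)*(t + 1)*(t + 2)*(t - 4)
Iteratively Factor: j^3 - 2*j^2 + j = (j)*(j^2 - 2*j + 1) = j*(j - 1)*(j - 1)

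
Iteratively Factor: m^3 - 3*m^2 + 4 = (m + 1)*(m^2 - 4*m + 4) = (m - 2)*(m + 1)*(m - 2)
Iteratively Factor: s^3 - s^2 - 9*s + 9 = (s - 3)*(s^2 + 2*s - 3) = (s - 3)*(s - 1)*(s + 3)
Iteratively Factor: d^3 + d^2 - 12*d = (d + 4)*(d^2 - 3*d) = d*(d + 4)*(d - 3)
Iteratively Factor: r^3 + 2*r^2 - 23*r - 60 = (r - 5)*(r^2 + 7*r + 12) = (r - 5)*(r + 3)*(r + 4)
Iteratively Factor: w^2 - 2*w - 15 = (w + 3)*(w - 5)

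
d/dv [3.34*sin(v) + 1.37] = 3.34*cos(v)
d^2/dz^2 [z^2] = 2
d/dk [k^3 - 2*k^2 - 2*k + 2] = 3*k^2 - 4*k - 2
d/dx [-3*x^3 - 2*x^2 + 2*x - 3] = -9*x^2 - 4*x + 2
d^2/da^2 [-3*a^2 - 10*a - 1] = -6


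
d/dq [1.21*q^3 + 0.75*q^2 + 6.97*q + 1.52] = 3.63*q^2 + 1.5*q + 6.97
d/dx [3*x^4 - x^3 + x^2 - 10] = x*(12*x^2 - 3*x + 2)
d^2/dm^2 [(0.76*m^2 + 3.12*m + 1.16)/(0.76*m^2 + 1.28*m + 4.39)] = (4.44089209850063e-16*m^4 + 2.12556799999999*m^3 - 11.193888*m^2 - 55.68672*m - 9.70957600000001)/(0.438976*m^6 + 2.217984*m^5 + 11.342544*m^4 + 27.720704*m^3 + 65.518116*m^2 + 74.004864*m + 84.604519)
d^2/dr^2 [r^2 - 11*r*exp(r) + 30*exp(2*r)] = -11*r*exp(r) + 120*exp(2*r) - 22*exp(r) + 2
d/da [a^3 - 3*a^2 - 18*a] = 3*a^2 - 6*a - 18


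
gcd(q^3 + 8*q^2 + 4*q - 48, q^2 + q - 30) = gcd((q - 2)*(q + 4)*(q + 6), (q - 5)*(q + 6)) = q + 6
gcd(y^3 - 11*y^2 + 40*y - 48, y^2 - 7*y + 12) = y^2 - 7*y + 12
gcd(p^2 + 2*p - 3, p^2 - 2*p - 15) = p + 3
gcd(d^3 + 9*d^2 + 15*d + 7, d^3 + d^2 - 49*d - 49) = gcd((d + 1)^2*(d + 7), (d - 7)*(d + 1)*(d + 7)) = d^2 + 8*d + 7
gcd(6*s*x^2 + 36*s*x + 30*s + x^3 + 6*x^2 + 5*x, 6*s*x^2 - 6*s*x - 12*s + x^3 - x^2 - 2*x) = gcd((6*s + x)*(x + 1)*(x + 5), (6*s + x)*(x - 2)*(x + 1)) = 6*s*x + 6*s + x^2 + x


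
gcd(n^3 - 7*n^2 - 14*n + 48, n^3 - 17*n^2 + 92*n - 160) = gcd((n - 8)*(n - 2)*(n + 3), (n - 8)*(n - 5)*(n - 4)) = n - 8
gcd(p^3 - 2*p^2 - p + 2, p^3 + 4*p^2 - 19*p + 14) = p^2 - 3*p + 2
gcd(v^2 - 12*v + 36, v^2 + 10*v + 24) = 1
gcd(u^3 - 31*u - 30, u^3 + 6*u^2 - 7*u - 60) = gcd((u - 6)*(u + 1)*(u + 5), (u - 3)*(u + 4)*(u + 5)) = u + 5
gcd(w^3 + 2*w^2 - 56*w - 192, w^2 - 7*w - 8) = w - 8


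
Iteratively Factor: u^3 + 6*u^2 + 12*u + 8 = (u + 2)*(u^2 + 4*u + 4) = (u + 2)^2*(u + 2)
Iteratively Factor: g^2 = (g)*(g)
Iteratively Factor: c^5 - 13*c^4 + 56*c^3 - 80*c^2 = (c - 4)*(c^4 - 9*c^3 + 20*c^2) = (c - 4)^2*(c^3 - 5*c^2) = c*(c - 4)^2*(c^2 - 5*c) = c*(c - 5)*(c - 4)^2*(c)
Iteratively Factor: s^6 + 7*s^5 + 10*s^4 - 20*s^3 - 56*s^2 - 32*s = (s + 2)*(s^5 + 5*s^4 - 20*s^2 - 16*s) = (s - 2)*(s + 2)*(s^4 + 7*s^3 + 14*s^2 + 8*s) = (s - 2)*(s + 2)^2*(s^3 + 5*s^2 + 4*s) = (s - 2)*(s + 1)*(s + 2)^2*(s^2 + 4*s) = (s - 2)*(s + 1)*(s + 2)^2*(s + 4)*(s)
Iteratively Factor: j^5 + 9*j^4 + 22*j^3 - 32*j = (j - 1)*(j^4 + 10*j^3 + 32*j^2 + 32*j) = j*(j - 1)*(j^3 + 10*j^2 + 32*j + 32) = j*(j - 1)*(j + 2)*(j^2 + 8*j + 16) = j*(j - 1)*(j + 2)*(j + 4)*(j + 4)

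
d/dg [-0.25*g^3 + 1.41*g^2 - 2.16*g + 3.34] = -0.75*g^2 + 2.82*g - 2.16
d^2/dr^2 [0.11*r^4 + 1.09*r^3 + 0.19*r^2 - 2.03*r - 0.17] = 1.32*r^2 + 6.54*r + 0.38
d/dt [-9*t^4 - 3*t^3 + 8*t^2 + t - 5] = -36*t^3 - 9*t^2 + 16*t + 1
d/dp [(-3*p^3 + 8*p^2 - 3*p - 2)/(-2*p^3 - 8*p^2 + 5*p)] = 2*(20*p^4 - 21*p^3 + 2*p^2 - 16*p + 5)/(p^2*(4*p^4 + 32*p^3 + 44*p^2 - 80*p + 25))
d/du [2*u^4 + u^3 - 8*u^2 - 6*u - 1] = 8*u^3 + 3*u^2 - 16*u - 6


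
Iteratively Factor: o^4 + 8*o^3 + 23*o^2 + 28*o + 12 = (o + 2)*(o^3 + 6*o^2 + 11*o + 6) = (o + 1)*(o + 2)*(o^2 + 5*o + 6) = (o + 1)*(o + 2)^2*(o + 3)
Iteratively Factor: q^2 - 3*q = (q)*(q - 3)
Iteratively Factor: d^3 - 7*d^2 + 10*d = (d)*(d^2 - 7*d + 10) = d*(d - 2)*(d - 5)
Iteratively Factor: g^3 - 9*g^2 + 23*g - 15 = (g - 1)*(g^2 - 8*g + 15) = (g - 5)*(g - 1)*(g - 3)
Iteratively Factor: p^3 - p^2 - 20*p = (p - 5)*(p^2 + 4*p) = p*(p - 5)*(p + 4)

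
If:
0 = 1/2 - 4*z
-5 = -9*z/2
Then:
No Solution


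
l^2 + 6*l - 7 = (l - 1)*(l + 7)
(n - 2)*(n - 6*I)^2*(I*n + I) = I*n^4 + 12*n^3 - I*n^3 - 12*n^2 - 38*I*n^2 - 24*n + 36*I*n + 72*I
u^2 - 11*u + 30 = (u - 6)*(u - 5)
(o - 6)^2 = o^2 - 12*o + 36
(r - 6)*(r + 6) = r^2 - 36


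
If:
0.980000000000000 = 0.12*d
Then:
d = 8.17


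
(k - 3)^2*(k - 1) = k^3 - 7*k^2 + 15*k - 9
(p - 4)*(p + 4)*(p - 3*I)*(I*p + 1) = I*p^4 + 4*p^3 - 19*I*p^2 - 64*p + 48*I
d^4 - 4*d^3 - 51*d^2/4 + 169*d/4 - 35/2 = (d - 5)*(d - 2)*(d - 1/2)*(d + 7/2)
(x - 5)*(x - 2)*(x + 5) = x^3 - 2*x^2 - 25*x + 50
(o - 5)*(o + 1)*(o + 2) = o^3 - 2*o^2 - 13*o - 10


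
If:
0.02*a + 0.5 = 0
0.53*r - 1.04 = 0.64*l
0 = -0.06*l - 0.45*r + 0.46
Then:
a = -25.00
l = -0.70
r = 1.12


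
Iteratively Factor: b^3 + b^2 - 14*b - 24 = (b - 4)*(b^2 + 5*b + 6) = (b - 4)*(b + 3)*(b + 2)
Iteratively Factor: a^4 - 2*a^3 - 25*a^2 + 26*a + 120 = (a - 5)*(a^3 + 3*a^2 - 10*a - 24) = (a - 5)*(a - 3)*(a^2 + 6*a + 8) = (a - 5)*(a - 3)*(a + 2)*(a + 4)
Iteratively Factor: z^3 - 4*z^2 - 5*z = (z - 5)*(z^2 + z) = (z - 5)*(z + 1)*(z)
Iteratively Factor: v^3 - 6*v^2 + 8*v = (v - 2)*(v^2 - 4*v) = (v - 4)*(v - 2)*(v)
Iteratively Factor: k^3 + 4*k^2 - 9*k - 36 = (k - 3)*(k^2 + 7*k + 12) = (k - 3)*(k + 4)*(k + 3)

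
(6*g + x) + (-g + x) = 5*g + 2*x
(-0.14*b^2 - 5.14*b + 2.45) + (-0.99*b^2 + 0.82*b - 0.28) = -1.13*b^2 - 4.32*b + 2.17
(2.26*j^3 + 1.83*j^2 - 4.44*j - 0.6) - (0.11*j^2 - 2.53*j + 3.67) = 2.26*j^3 + 1.72*j^2 - 1.91*j - 4.27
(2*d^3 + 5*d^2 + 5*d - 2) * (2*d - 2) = 4*d^4 + 6*d^3 - 14*d + 4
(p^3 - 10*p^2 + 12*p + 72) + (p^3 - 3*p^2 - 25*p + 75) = 2*p^3 - 13*p^2 - 13*p + 147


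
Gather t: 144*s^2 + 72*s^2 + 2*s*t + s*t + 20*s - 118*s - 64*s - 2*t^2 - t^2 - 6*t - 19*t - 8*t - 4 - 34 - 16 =216*s^2 - 162*s - 3*t^2 + t*(3*s - 33) - 54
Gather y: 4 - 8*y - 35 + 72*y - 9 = 64*y - 40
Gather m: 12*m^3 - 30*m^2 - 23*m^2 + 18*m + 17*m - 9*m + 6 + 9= 12*m^3 - 53*m^2 + 26*m + 15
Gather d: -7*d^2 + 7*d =-7*d^2 + 7*d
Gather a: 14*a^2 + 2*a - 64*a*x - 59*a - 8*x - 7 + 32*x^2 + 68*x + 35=14*a^2 + a*(-64*x - 57) + 32*x^2 + 60*x + 28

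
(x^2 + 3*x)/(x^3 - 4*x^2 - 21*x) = 1/(x - 7)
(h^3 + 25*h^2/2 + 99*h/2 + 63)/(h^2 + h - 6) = (h^2 + 19*h/2 + 21)/(h - 2)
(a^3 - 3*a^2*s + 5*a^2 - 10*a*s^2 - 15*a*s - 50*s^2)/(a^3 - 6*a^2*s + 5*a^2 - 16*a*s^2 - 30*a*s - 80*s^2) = (-a + 5*s)/(-a + 8*s)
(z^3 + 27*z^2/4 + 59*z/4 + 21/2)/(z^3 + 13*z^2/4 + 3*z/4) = (4*z^2 + 15*z + 14)/(z*(4*z + 1))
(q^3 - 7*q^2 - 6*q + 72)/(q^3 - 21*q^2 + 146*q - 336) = (q^2 - q - 12)/(q^2 - 15*q + 56)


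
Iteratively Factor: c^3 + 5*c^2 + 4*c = (c + 4)*(c^2 + c) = c*(c + 4)*(c + 1)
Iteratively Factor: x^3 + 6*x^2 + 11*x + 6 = (x + 2)*(x^2 + 4*x + 3) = (x + 1)*(x + 2)*(x + 3)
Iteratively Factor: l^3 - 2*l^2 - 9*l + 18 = (l - 2)*(l^2 - 9) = (l - 3)*(l - 2)*(l + 3)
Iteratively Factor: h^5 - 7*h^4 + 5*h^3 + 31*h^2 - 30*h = (h)*(h^4 - 7*h^3 + 5*h^2 + 31*h - 30) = h*(h - 5)*(h^3 - 2*h^2 - 5*h + 6) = h*(h - 5)*(h + 2)*(h^2 - 4*h + 3) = h*(h - 5)*(h - 1)*(h + 2)*(h - 3)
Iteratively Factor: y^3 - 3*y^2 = (y)*(y^2 - 3*y) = y^2*(y - 3)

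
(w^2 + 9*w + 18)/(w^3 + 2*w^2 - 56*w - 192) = (w + 3)/(w^2 - 4*w - 32)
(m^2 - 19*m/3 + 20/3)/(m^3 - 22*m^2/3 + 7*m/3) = (3*m^2 - 19*m + 20)/(m*(3*m^2 - 22*m + 7))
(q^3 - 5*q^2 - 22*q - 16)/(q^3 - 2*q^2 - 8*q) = (q^2 - 7*q - 8)/(q*(q - 4))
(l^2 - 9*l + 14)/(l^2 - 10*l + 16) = (l - 7)/(l - 8)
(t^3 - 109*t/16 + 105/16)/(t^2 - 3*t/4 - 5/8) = (4*t^2 + 5*t - 21)/(2*(2*t + 1))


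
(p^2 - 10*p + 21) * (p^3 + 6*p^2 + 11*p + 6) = p^5 - 4*p^4 - 28*p^3 + 22*p^2 + 171*p + 126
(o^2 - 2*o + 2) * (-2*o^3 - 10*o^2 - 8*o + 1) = -2*o^5 - 6*o^4 + 8*o^3 - 3*o^2 - 18*o + 2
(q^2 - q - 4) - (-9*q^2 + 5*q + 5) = 10*q^2 - 6*q - 9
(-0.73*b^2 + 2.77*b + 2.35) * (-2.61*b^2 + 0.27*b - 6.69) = 1.9053*b^4 - 7.4268*b^3 - 0.5019*b^2 - 17.8968*b - 15.7215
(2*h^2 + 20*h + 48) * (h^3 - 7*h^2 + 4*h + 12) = 2*h^5 + 6*h^4 - 84*h^3 - 232*h^2 + 432*h + 576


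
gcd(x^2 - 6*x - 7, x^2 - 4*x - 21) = x - 7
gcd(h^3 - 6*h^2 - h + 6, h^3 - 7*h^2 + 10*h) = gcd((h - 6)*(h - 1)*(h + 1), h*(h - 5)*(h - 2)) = 1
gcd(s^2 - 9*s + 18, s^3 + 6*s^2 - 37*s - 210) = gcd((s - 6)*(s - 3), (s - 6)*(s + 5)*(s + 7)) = s - 6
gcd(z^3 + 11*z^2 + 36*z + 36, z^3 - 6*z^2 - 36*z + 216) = z + 6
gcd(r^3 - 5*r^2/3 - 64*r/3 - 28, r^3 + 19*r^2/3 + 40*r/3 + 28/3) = r^2 + 13*r/3 + 14/3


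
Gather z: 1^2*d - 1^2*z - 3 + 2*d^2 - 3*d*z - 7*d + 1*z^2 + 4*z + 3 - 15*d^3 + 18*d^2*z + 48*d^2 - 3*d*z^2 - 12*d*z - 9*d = -15*d^3 + 50*d^2 - 15*d + z^2*(1 - 3*d) + z*(18*d^2 - 15*d + 3)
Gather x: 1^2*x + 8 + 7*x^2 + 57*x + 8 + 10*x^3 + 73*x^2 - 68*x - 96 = 10*x^3 + 80*x^2 - 10*x - 80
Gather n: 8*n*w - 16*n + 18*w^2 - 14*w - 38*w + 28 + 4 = n*(8*w - 16) + 18*w^2 - 52*w + 32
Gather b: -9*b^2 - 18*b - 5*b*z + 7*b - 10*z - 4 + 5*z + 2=-9*b^2 + b*(-5*z - 11) - 5*z - 2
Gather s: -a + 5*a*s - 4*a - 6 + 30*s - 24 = -5*a + s*(5*a + 30) - 30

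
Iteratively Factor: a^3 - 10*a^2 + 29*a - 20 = (a - 1)*(a^2 - 9*a + 20) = (a - 4)*(a - 1)*(a - 5)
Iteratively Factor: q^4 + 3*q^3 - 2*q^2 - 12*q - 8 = (q + 2)*(q^3 + q^2 - 4*q - 4) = (q - 2)*(q + 2)*(q^2 + 3*q + 2) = (q - 2)*(q + 1)*(q + 2)*(q + 2)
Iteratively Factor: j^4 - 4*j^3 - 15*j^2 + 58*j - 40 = (j - 5)*(j^3 + j^2 - 10*j + 8) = (j - 5)*(j - 2)*(j^2 + 3*j - 4) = (j - 5)*(j - 2)*(j - 1)*(j + 4)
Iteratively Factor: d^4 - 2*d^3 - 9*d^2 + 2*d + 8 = (d + 1)*(d^3 - 3*d^2 - 6*d + 8) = (d - 1)*(d + 1)*(d^2 - 2*d - 8) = (d - 1)*(d + 1)*(d + 2)*(d - 4)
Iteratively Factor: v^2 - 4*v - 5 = (v - 5)*(v + 1)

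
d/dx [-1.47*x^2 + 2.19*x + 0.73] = 2.19 - 2.94*x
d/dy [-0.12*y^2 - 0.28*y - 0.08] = -0.24*y - 0.28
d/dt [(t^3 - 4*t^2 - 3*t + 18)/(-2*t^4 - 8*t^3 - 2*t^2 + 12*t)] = (t^4 - 12*t^3 + 18*t^2 + 36*t - 27)/(2*t^2*(t^4 + 4*t^3 - 2*t^2 - 12*t + 9))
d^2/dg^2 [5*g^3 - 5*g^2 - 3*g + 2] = 30*g - 10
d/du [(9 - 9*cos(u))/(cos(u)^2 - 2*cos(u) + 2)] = 9*(2 - cos(u))*sin(u)*cos(u)/(cos(u)^2 - 2*cos(u) + 2)^2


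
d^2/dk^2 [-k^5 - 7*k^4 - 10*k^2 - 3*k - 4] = -20*k^3 - 84*k^2 - 20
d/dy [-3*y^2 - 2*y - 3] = -6*y - 2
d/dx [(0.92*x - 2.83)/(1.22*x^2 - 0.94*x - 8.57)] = (-1.1224*x^2 + 6.9052*x - 10.5446)/(1.4884*x^4 - 2.2936*x^3 - 20.0272*x^2 + 16.1116*x + 73.4449)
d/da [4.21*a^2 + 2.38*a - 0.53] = 8.42*a + 2.38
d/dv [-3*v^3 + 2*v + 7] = 2 - 9*v^2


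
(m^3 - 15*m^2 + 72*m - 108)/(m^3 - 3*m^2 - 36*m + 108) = (m - 6)/(m + 6)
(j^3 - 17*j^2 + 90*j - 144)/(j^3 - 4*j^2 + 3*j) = (j^2 - 14*j + 48)/(j*(j - 1))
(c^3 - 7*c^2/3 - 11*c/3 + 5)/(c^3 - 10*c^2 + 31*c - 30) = (3*c^2 + 2*c - 5)/(3*(c^2 - 7*c + 10))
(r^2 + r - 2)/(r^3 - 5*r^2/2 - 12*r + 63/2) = 2*(r^2 + r - 2)/(2*r^3 - 5*r^2 - 24*r + 63)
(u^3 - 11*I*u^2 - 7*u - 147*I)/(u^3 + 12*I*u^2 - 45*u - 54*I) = (u^2 - 14*I*u - 49)/(u^2 + 9*I*u - 18)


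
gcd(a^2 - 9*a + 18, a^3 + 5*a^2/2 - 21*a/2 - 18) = a - 3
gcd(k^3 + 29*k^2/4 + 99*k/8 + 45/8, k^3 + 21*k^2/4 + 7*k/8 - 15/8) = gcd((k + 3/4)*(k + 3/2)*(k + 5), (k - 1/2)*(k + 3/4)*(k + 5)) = k^2 + 23*k/4 + 15/4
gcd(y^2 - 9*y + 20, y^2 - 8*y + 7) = 1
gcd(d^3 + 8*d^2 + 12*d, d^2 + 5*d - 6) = d + 6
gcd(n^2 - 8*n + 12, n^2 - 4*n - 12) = n - 6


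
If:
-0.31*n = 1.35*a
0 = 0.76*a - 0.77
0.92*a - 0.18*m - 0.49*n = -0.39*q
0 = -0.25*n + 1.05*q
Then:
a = 1.01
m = 14.91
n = -4.41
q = -1.05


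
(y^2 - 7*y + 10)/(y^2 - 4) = (y - 5)/(y + 2)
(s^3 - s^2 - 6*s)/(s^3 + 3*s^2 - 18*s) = (s + 2)/(s + 6)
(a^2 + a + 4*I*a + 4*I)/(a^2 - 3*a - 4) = (a + 4*I)/(a - 4)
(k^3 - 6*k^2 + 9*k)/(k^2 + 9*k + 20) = k*(k^2 - 6*k + 9)/(k^2 + 9*k + 20)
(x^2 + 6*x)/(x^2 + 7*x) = (x + 6)/(x + 7)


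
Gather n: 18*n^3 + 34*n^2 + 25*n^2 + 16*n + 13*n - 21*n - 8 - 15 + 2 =18*n^3 + 59*n^2 + 8*n - 21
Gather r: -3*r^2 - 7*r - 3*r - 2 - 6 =-3*r^2 - 10*r - 8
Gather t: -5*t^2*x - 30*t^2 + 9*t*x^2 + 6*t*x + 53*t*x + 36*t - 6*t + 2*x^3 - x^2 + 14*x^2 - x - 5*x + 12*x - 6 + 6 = t^2*(-5*x - 30) + t*(9*x^2 + 59*x + 30) + 2*x^3 + 13*x^2 + 6*x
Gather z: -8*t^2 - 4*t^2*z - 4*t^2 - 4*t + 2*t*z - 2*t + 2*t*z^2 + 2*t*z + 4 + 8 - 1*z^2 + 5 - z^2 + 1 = -12*t^2 - 6*t + z^2*(2*t - 2) + z*(-4*t^2 + 4*t) + 18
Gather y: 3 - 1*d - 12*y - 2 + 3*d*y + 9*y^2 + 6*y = -d + 9*y^2 + y*(3*d - 6) + 1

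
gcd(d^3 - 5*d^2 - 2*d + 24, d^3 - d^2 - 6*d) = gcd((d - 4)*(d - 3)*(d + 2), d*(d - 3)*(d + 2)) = d^2 - d - 6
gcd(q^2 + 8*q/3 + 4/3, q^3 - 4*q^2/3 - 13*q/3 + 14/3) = q + 2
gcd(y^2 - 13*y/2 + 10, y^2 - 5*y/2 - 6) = y - 4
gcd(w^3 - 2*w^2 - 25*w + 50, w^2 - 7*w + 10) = w^2 - 7*w + 10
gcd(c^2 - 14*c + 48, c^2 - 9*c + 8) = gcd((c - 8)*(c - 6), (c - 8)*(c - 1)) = c - 8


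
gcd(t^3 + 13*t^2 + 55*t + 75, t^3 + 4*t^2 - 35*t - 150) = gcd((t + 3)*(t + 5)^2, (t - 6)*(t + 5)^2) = t^2 + 10*t + 25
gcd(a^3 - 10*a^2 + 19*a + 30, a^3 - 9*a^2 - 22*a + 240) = a - 6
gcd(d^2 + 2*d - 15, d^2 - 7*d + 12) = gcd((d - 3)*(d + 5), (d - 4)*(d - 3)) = d - 3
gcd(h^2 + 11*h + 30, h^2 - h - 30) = h + 5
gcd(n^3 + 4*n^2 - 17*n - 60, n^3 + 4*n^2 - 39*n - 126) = n + 3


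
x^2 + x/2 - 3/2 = (x - 1)*(x + 3/2)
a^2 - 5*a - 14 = (a - 7)*(a + 2)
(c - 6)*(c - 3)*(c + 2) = c^3 - 7*c^2 + 36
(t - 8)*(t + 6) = t^2 - 2*t - 48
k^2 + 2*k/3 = k*(k + 2/3)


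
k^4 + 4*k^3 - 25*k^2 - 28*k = k*(k - 4)*(k + 1)*(k + 7)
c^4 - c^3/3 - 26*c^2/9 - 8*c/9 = c*(c - 2)*(c + 1/3)*(c + 4/3)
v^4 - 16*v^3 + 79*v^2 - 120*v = v*(v - 8)*(v - 5)*(v - 3)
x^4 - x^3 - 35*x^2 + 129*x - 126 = (x - 3)^2*(x - 2)*(x + 7)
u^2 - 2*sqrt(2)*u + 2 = (u - sqrt(2))^2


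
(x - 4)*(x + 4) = x^2 - 16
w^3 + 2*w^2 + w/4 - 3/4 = (w - 1/2)*(w + 1)*(w + 3/2)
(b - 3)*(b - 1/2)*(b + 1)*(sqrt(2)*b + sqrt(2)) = sqrt(2)*b^4 - 3*sqrt(2)*b^3/2 - 9*sqrt(2)*b^2/2 - sqrt(2)*b/2 + 3*sqrt(2)/2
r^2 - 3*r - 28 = (r - 7)*(r + 4)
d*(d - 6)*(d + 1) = d^3 - 5*d^2 - 6*d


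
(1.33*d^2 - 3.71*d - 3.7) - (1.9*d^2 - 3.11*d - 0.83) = -0.57*d^2 - 0.6*d - 2.87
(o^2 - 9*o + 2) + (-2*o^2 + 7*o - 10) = -o^2 - 2*o - 8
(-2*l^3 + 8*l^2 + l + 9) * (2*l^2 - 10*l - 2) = -4*l^5 + 36*l^4 - 74*l^3 - 8*l^2 - 92*l - 18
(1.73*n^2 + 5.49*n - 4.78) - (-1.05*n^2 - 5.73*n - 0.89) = 2.78*n^2 + 11.22*n - 3.89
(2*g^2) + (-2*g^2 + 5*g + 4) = 5*g + 4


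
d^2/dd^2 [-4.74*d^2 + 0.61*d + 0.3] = -9.48000000000000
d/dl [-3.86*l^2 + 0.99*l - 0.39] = 0.99 - 7.72*l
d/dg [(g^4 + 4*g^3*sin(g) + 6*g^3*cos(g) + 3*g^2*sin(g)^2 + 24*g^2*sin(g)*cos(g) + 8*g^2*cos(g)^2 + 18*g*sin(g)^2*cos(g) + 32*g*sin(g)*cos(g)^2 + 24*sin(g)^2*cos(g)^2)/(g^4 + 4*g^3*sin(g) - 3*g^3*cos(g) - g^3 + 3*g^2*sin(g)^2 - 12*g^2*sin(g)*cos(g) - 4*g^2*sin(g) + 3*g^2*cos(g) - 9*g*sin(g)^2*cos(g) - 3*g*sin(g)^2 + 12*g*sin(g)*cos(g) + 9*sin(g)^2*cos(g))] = (-9*g^3*sin(g) - 16*g^2*sin(g)*cos(g) - 9*sqrt(2)*g^2*cos(g + pi/4) - g^2 + 16*sqrt(2)*g*sin(g)*sin(g + pi/4) + 24*g*sin(g)*cos(g)^2 + 6*g*cos(g) - 16*g + 24*sqrt(2)*cos(g)^2*cos(g + pi/4) + 26*cos(g)^2)/((g - 1)^2*(g - 3*cos(g))^2)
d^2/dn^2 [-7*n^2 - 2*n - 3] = -14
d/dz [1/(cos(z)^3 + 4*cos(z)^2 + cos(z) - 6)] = (3*cos(z)^2 + 8*cos(z) + 1)*sin(z)/(cos(z)^3 + 4*cos(z)^2 + cos(z) - 6)^2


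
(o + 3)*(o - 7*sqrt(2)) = o^2 - 7*sqrt(2)*o + 3*o - 21*sqrt(2)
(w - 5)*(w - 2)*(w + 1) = w^3 - 6*w^2 + 3*w + 10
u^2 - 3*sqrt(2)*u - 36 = (u - 6*sqrt(2))*(u + 3*sqrt(2))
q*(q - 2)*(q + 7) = q^3 + 5*q^2 - 14*q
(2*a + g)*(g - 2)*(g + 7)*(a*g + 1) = 2*a^2*g^3 + 10*a^2*g^2 - 28*a^2*g + a*g^4 + 5*a*g^3 - 12*a*g^2 + 10*a*g - 28*a + g^3 + 5*g^2 - 14*g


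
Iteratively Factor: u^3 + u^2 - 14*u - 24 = (u + 2)*(u^2 - u - 12) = (u + 2)*(u + 3)*(u - 4)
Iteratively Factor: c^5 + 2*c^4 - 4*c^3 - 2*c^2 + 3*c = (c)*(c^4 + 2*c^3 - 4*c^2 - 2*c + 3) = c*(c - 1)*(c^3 + 3*c^2 - c - 3) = c*(c - 1)^2*(c^2 + 4*c + 3) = c*(c - 1)^2*(c + 3)*(c + 1)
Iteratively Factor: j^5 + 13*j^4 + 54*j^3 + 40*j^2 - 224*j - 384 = (j + 4)*(j^4 + 9*j^3 + 18*j^2 - 32*j - 96) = (j - 2)*(j + 4)*(j^3 + 11*j^2 + 40*j + 48) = (j - 2)*(j + 4)^2*(j^2 + 7*j + 12) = (j - 2)*(j + 4)^3*(j + 3)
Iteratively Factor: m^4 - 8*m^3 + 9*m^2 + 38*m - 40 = (m + 2)*(m^3 - 10*m^2 + 29*m - 20) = (m - 1)*(m + 2)*(m^2 - 9*m + 20) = (m - 5)*(m - 1)*(m + 2)*(m - 4)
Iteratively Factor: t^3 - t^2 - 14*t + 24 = (t + 4)*(t^2 - 5*t + 6) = (t - 3)*(t + 4)*(t - 2)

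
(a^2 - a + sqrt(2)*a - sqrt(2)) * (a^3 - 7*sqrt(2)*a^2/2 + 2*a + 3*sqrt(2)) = a^5 - 5*sqrt(2)*a^4/2 - a^4 - 5*a^3 + 5*sqrt(2)*a^3/2 + 5*a^2 + 5*sqrt(2)*a^2 - 5*sqrt(2)*a + 6*a - 6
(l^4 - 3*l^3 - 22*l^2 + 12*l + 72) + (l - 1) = l^4 - 3*l^3 - 22*l^2 + 13*l + 71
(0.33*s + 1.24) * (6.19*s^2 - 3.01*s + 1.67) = 2.0427*s^3 + 6.6823*s^2 - 3.1813*s + 2.0708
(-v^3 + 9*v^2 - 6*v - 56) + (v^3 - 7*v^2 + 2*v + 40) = 2*v^2 - 4*v - 16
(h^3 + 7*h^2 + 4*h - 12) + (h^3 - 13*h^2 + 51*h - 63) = 2*h^3 - 6*h^2 + 55*h - 75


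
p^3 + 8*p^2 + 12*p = p*(p + 2)*(p + 6)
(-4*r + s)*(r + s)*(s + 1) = -4*r^2*s - 4*r^2 - 3*r*s^2 - 3*r*s + s^3 + s^2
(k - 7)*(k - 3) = k^2 - 10*k + 21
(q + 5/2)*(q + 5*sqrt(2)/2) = q^2 + 5*q/2 + 5*sqrt(2)*q/2 + 25*sqrt(2)/4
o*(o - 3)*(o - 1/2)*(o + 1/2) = o^4 - 3*o^3 - o^2/4 + 3*o/4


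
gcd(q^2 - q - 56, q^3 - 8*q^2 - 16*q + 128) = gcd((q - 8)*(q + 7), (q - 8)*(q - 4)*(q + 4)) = q - 8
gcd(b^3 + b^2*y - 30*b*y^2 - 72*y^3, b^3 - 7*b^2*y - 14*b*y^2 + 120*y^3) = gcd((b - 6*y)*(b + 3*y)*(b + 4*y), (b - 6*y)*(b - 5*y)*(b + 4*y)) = -b^2 + 2*b*y + 24*y^2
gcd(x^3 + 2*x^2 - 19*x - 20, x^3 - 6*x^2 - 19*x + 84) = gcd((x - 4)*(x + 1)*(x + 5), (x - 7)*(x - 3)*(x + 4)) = 1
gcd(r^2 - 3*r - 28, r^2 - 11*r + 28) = r - 7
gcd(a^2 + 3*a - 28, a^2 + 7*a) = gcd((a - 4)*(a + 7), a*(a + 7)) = a + 7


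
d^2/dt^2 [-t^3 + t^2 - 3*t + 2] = 2 - 6*t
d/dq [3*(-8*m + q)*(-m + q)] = -27*m + 6*q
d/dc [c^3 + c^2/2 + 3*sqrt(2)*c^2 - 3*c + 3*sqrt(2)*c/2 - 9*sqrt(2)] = 3*c^2 + c + 6*sqrt(2)*c - 3 + 3*sqrt(2)/2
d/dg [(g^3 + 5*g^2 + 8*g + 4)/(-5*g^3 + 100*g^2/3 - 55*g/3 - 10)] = 3*(35*g^4 + 26*g^3 - 197*g^2 - 220*g - 4)/(5*(9*g^6 - 120*g^5 + 466*g^4 - 404*g^3 - 119*g^2 + 132*g + 36))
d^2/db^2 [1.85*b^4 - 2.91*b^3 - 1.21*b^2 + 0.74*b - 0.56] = 22.2*b^2 - 17.46*b - 2.42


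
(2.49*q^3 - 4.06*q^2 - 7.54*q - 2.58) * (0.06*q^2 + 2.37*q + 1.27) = 0.1494*q^5 + 5.6577*q^4 - 6.9123*q^3 - 23.1808*q^2 - 15.6904*q - 3.2766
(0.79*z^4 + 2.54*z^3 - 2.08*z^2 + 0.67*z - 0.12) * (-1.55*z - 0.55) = -1.2245*z^5 - 4.3715*z^4 + 1.827*z^3 + 0.1055*z^2 - 0.1825*z + 0.066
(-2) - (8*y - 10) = 8 - 8*y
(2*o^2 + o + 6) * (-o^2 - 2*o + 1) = -2*o^4 - 5*o^3 - 6*o^2 - 11*o + 6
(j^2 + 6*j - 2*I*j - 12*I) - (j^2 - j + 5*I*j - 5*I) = 7*j - 7*I*j - 7*I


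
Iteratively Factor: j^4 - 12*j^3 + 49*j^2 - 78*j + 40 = (j - 4)*(j^3 - 8*j^2 + 17*j - 10) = (j - 4)*(j - 1)*(j^2 - 7*j + 10) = (j - 5)*(j - 4)*(j - 1)*(j - 2)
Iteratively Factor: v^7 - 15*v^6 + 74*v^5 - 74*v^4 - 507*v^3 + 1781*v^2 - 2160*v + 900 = (v - 2)*(v^6 - 13*v^5 + 48*v^4 + 22*v^3 - 463*v^2 + 855*v - 450) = (v - 3)*(v - 2)*(v^5 - 10*v^4 + 18*v^3 + 76*v^2 - 235*v + 150) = (v - 3)*(v - 2)*(v - 1)*(v^4 - 9*v^3 + 9*v^2 + 85*v - 150) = (v - 3)*(v - 2)^2*(v - 1)*(v^3 - 7*v^2 - 5*v + 75) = (v - 5)*(v - 3)*(v - 2)^2*(v - 1)*(v^2 - 2*v - 15) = (v - 5)^2*(v - 3)*(v - 2)^2*(v - 1)*(v + 3)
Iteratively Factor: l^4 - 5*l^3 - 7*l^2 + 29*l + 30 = (l + 2)*(l^3 - 7*l^2 + 7*l + 15) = (l + 1)*(l + 2)*(l^2 - 8*l + 15) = (l - 5)*(l + 1)*(l + 2)*(l - 3)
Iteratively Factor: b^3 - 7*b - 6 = (b + 1)*(b^2 - b - 6) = (b - 3)*(b + 1)*(b + 2)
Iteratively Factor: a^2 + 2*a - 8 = (a - 2)*(a + 4)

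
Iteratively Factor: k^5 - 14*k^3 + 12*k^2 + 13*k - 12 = (k + 1)*(k^4 - k^3 - 13*k^2 + 25*k - 12) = (k - 3)*(k + 1)*(k^3 + 2*k^2 - 7*k + 4) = (k - 3)*(k - 1)*(k + 1)*(k^2 + 3*k - 4) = (k - 3)*(k - 1)^2*(k + 1)*(k + 4)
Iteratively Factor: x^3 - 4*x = (x + 2)*(x^2 - 2*x) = x*(x + 2)*(x - 2)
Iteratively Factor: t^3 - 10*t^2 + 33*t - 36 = (t - 3)*(t^2 - 7*t + 12) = (t - 4)*(t - 3)*(t - 3)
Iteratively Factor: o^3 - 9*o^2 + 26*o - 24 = (o - 2)*(o^2 - 7*o + 12) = (o - 3)*(o - 2)*(o - 4)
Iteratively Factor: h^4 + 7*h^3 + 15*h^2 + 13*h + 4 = (h + 1)*(h^3 + 6*h^2 + 9*h + 4) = (h + 1)*(h + 4)*(h^2 + 2*h + 1) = (h + 1)^2*(h + 4)*(h + 1)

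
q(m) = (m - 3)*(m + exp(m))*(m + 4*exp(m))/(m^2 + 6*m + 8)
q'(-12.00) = 0.23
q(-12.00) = -27.00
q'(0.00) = -3.25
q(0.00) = -1.50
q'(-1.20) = 3.69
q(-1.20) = 0.01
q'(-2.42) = 17.28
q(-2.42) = 39.30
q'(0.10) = -3.45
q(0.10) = -1.84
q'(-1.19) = 3.47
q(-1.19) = 0.04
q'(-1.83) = 224.10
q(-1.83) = -25.98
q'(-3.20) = -79.96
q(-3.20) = 61.96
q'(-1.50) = 18.70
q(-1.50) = -2.79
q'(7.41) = 914888.89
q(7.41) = 451125.42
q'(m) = (-2*m - 6)*(m - 3)*(m + exp(m))*(m + 4*exp(m))/(m^2 + 6*m + 8)^2 + (m - 3)*(m + exp(m))*(4*exp(m) + 1)/(m^2 + 6*m + 8) + (m - 3)*(m + 4*exp(m))*(exp(m) + 1)/(m^2 + 6*m + 8) + (m + exp(m))*(m + 4*exp(m))/(m^2 + 6*m + 8)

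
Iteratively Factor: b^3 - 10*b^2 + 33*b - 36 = (b - 4)*(b^2 - 6*b + 9) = (b - 4)*(b - 3)*(b - 3)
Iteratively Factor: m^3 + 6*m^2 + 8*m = (m + 2)*(m^2 + 4*m) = (m + 2)*(m + 4)*(m)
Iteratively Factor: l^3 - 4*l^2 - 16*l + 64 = (l - 4)*(l^2 - 16) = (l - 4)*(l + 4)*(l - 4)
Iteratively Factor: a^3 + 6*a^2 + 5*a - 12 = (a - 1)*(a^2 + 7*a + 12) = (a - 1)*(a + 4)*(a + 3)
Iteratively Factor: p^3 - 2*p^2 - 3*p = (p - 3)*(p^2 + p) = p*(p - 3)*(p + 1)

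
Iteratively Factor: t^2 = (t)*(t)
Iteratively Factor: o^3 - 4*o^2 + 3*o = (o - 1)*(o^2 - 3*o) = o*(o - 1)*(o - 3)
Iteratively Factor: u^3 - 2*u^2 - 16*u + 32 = (u + 4)*(u^2 - 6*u + 8) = (u - 4)*(u + 4)*(u - 2)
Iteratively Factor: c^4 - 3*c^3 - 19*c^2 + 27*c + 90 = (c - 5)*(c^3 + 2*c^2 - 9*c - 18) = (c - 5)*(c + 2)*(c^2 - 9) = (c - 5)*(c - 3)*(c + 2)*(c + 3)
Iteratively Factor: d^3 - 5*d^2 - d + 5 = (d - 1)*(d^2 - 4*d - 5) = (d - 5)*(d - 1)*(d + 1)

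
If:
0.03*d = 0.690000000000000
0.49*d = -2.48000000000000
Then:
No Solution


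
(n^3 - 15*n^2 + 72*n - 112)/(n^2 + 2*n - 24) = (n^2 - 11*n + 28)/(n + 6)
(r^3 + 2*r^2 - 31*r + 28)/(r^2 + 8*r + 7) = (r^2 - 5*r + 4)/(r + 1)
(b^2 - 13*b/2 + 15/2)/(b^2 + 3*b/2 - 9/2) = (b - 5)/(b + 3)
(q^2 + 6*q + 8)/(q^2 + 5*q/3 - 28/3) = 3*(q + 2)/(3*q - 7)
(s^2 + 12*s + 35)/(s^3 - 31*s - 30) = (s + 7)/(s^2 - 5*s - 6)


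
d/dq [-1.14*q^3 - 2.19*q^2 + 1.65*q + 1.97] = -3.42*q^2 - 4.38*q + 1.65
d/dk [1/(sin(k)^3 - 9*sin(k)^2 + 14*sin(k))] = (-3*cos(k) + 18/tan(k) - 14*cos(k)/sin(k)^2)/((sin(k) - 7)^2*(sin(k) - 2)^2)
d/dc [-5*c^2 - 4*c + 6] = -10*c - 4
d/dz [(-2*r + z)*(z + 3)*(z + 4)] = -4*r*z - 14*r + 3*z^2 + 14*z + 12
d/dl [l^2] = 2*l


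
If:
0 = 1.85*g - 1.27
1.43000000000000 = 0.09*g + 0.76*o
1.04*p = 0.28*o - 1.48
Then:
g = 0.69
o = 1.80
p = -0.94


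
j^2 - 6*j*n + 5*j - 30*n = (j + 5)*(j - 6*n)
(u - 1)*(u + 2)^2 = u^3 + 3*u^2 - 4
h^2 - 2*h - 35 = (h - 7)*(h + 5)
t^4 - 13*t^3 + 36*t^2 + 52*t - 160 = (t - 8)*(t - 5)*(t - 2)*(t + 2)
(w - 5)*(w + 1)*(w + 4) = w^3 - 21*w - 20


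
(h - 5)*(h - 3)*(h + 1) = h^3 - 7*h^2 + 7*h + 15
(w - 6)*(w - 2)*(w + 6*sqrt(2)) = w^3 - 8*w^2 + 6*sqrt(2)*w^2 - 48*sqrt(2)*w + 12*w + 72*sqrt(2)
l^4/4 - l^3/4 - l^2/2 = l^2*(l/4 + 1/4)*(l - 2)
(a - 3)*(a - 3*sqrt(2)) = a^2 - 3*sqrt(2)*a - 3*a + 9*sqrt(2)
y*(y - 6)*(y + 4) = y^3 - 2*y^2 - 24*y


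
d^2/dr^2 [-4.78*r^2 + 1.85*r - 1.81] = -9.56000000000000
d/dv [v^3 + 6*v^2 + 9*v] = 3*v^2 + 12*v + 9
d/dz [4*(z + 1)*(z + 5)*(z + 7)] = 12*z^2 + 104*z + 188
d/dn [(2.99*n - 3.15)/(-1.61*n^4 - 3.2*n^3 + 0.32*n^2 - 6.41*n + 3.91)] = (14.4417*n^4 - 1.15*n^3 - 31.1968*n^2 + 2.016*n - 8.5006)/(2.5921*n^8 + 10.304*n^7 + 9.2096*n^6 + 18.5922*n^5 + 28.5362*n^4 - 29.1264*n^3 + 43.5905*n^2 - 50.1262*n + 15.2881)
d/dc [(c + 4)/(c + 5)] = (c + 5)^(-2)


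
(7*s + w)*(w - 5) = 7*s*w - 35*s + w^2 - 5*w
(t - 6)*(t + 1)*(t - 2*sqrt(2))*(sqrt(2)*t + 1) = sqrt(2)*t^4 - 5*sqrt(2)*t^3 - 3*t^3 - 8*sqrt(2)*t^2 + 15*t^2 + 10*sqrt(2)*t + 18*t + 12*sqrt(2)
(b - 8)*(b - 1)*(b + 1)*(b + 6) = b^4 - 2*b^3 - 49*b^2 + 2*b + 48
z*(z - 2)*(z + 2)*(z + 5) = z^4 + 5*z^3 - 4*z^2 - 20*z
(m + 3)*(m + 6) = m^2 + 9*m + 18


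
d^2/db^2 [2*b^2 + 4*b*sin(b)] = -4*b*sin(b) + 8*cos(b) + 4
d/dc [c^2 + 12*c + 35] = 2*c + 12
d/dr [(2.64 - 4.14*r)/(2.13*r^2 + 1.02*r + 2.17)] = (8.8182*r^2 - 11.2464*r - 11.6766)/(4.5369*r^4 + 4.3452*r^3 + 10.2846*r^2 + 4.4268*r + 4.7089)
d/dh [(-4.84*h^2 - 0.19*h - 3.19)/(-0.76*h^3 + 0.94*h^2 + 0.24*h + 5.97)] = (-3.6784*h^4 - 0.2888*h^3 - 8.2562*h^2 - 51.7924*h - 0.3687)/(0.5776*h^6 - 1.4288*h^5 + 0.5188*h^4 - 8.6232*h^3 + 11.2812*h^2 + 2.8656*h + 35.6409)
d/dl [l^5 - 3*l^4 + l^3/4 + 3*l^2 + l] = 5*l^4 - 12*l^3 + 3*l^2/4 + 6*l + 1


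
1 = 1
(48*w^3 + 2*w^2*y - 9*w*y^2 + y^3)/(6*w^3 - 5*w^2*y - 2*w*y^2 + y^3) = (-8*w + y)/(-w + y)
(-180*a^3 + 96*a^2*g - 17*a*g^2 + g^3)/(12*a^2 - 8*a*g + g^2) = (-30*a^2 + 11*a*g - g^2)/(2*a - g)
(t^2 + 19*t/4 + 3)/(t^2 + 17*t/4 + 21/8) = 2*(t + 4)/(2*t + 7)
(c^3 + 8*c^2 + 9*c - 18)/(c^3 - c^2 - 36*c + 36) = (c + 3)/(c - 6)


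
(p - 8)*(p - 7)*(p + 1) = p^3 - 14*p^2 + 41*p + 56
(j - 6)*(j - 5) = j^2 - 11*j + 30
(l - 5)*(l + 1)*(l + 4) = l^3 - 21*l - 20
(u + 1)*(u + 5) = u^2 + 6*u + 5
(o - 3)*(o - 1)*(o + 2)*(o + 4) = o^4 + 2*o^3 - 13*o^2 - 14*o + 24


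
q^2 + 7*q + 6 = (q + 1)*(q + 6)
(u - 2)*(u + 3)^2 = u^3 + 4*u^2 - 3*u - 18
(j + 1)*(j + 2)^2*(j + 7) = j^4 + 12*j^3 + 43*j^2 + 60*j + 28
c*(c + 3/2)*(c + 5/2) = c^3 + 4*c^2 + 15*c/4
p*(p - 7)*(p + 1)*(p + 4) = p^4 - 2*p^3 - 31*p^2 - 28*p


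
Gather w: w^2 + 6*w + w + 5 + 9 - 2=w^2 + 7*w + 12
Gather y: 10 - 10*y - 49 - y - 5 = -11*y - 44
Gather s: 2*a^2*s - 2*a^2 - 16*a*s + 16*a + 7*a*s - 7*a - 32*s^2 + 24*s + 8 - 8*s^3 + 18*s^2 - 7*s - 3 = -2*a^2 + 9*a - 8*s^3 - 14*s^2 + s*(2*a^2 - 9*a + 17) + 5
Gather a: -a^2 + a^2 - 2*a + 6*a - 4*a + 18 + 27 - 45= 0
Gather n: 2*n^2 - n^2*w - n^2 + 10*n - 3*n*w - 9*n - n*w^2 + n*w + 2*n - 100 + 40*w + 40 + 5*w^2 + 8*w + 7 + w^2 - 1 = n^2*(1 - w) + n*(-w^2 - 2*w + 3) + 6*w^2 + 48*w - 54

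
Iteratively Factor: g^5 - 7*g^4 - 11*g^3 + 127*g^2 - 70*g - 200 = (g - 5)*(g^4 - 2*g^3 - 21*g^2 + 22*g + 40) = (g - 5)*(g + 1)*(g^3 - 3*g^2 - 18*g + 40) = (g - 5)*(g + 1)*(g + 4)*(g^2 - 7*g + 10) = (g - 5)*(g - 2)*(g + 1)*(g + 4)*(g - 5)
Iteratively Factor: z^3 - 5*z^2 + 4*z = (z - 1)*(z^2 - 4*z) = (z - 4)*(z - 1)*(z)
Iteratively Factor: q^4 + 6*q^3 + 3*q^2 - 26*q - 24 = (q + 1)*(q^3 + 5*q^2 - 2*q - 24) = (q + 1)*(q + 3)*(q^2 + 2*q - 8) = (q + 1)*(q + 3)*(q + 4)*(q - 2)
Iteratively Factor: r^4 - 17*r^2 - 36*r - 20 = (r + 2)*(r^3 - 2*r^2 - 13*r - 10) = (r - 5)*(r + 2)*(r^2 + 3*r + 2) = (r - 5)*(r + 2)^2*(r + 1)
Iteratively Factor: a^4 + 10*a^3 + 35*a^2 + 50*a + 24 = (a + 2)*(a^3 + 8*a^2 + 19*a + 12) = (a + 1)*(a + 2)*(a^2 + 7*a + 12) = (a + 1)*(a + 2)*(a + 4)*(a + 3)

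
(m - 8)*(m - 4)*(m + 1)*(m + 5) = m^4 - 6*m^3 - 35*m^2 + 132*m + 160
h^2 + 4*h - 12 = (h - 2)*(h + 6)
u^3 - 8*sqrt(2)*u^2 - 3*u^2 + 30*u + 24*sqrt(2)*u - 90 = (u - 3)*(u - 5*sqrt(2))*(u - 3*sqrt(2))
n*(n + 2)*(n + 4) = n^3 + 6*n^2 + 8*n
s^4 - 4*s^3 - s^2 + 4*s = s*(s - 4)*(s - 1)*(s + 1)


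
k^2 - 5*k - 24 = (k - 8)*(k + 3)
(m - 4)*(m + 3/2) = m^2 - 5*m/2 - 6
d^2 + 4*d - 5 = (d - 1)*(d + 5)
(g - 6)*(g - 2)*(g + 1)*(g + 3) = g^4 - 4*g^3 - 17*g^2 + 24*g + 36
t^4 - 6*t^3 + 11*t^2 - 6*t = t*(t - 3)*(t - 2)*(t - 1)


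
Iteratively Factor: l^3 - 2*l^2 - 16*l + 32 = (l - 4)*(l^2 + 2*l - 8) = (l - 4)*(l + 4)*(l - 2)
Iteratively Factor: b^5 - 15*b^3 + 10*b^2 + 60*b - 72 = (b - 2)*(b^4 + 2*b^3 - 11*b^2 - 12*b + 36) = (b - 2)*(b + 3)*(b^3 - b^2 - 8*b + 12) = (b - 2)^2*(b + 3)*(b^2 + b - 6) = (b - 2)^2*(b + 3)^2*(b - 2)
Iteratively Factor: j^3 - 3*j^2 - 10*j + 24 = (j - 4)*(j^2 + j - 6) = (j - 4)*(j - 2)*(j + 3)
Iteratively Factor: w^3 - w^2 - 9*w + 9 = (w - 3)*(w^2 + 2*w - 3) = (w - 3)*(w - 1)*(w + 3)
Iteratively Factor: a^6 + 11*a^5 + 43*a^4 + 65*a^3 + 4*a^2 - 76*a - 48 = (a + 3)*(a^5 + 8*a^4 + 19*a^3 + 8*a^2 - 20*a - 16) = (a + 1)*(a + 3)*(a^4 + 7*a^3 + 12*a^2 - 4*a - 16) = (a - 1)*(a + 1)*(a + 3)*(a^3 + 8*a^2 + 20*a + 16) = (a - 1)*(a + 1)*(a + 2)*(a + 3)*(a^2 + 6*a + 8) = (a - 1)*(a + 1)*(a + 2)^2*(a + 3)*(a + 4)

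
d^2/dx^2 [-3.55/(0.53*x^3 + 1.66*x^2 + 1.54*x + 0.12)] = ((11.289*x + 11.786)*(0.53*x^3 + 1.66*x^2 + 1.54*x + 0.12) - 3.55*(1.59*x^2 + 3.32*x + 1.54)*(3.18*x^2 + 6.64*x + 3.08))/(0.53*x^3 + 1.66*x^2 + 1.54*x + 0.12)^3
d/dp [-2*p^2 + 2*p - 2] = 2 - 4*p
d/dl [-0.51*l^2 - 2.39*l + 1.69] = -1.02*l - 2.39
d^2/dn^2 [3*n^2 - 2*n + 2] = 6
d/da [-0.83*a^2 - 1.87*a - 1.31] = -1.66*a - 1.87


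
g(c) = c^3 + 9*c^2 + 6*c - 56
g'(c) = 3*c^2 + 18*c + 6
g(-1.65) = -45.89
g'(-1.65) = -15.53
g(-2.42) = -31.98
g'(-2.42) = -19.99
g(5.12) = 344.87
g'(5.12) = 176.80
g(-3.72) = -5.25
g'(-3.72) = -19.44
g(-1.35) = -50.16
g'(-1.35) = -12.83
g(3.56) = 124.54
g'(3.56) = 108.10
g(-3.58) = -8.02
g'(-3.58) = -19.99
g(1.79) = -10.69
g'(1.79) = 47.83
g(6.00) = 520.00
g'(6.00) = 222.00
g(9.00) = 1456.00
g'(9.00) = 411.00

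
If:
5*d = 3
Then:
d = 3/5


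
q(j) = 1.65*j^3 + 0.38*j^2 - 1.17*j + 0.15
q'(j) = 4.95*j^2 + 0.76*j - 1.17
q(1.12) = 1.63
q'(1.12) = 5.89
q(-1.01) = 0.02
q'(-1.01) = 3.11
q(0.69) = 0.07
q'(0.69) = 1.71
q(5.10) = 222.94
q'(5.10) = 131.46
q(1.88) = 10.26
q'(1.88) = 17.75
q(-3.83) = -82.49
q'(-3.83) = 68.53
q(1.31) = 2.98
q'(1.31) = 8.32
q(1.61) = 6.14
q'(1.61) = 12.88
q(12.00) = 2892.03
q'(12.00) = 720.75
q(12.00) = 2892.03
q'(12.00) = 720.75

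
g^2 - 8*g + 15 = (g - 5)*(g - 3)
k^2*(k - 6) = k^3 - 6*k^2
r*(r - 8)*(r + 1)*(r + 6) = r^4 - r^3 - 50*r^2 - 48*r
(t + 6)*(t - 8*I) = t^2 + 6*t - 8*I*t - 48*I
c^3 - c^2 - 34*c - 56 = (c - 7)*(c + 2)*(c + 4)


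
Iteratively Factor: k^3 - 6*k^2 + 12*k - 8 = (k - 2)*(k^2 - 4*k + 4) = (k - 2)^2*(k - 2)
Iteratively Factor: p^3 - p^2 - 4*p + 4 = (p + 2)*(p^2 - 3*p + 2) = (p - 2)*(p + 2)*(p - 1)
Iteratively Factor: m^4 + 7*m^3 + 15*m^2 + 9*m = (m + 1)*(m^3 + 6*m^2 + 9*m) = (m + 1)*(m + 3)*(m^2 + 3*m) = m*(m + 1)*(m + 3)*(m + 3)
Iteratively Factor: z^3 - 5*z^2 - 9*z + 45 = (z - 5)*(z^2 - 9) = (z - 5)*(z - 3)*(z + 3)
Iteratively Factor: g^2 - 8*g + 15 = (g - 5)*(g - 3)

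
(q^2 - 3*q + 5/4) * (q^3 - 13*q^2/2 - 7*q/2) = q^5 - 19*q^4/2 + 69*q^3/4 + 19*q^2/8 - 35*q/8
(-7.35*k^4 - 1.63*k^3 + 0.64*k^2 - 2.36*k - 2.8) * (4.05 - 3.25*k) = 23.8875*k^5 - 24.47*k^4 - 8.6815*k^3 + 10.262*k^2 - 0.458*k - 11.34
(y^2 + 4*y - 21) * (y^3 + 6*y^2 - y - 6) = y^5 + 10*y^4 + 2*y^3 - 136*y^2 - 3*y + 126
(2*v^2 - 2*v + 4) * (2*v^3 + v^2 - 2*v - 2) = 4*v^5 - 2*v^4 + 2*v^3 + 4*v^2 - 4*v - 8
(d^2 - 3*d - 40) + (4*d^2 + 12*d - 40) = 5*d^2 + 9*d - 80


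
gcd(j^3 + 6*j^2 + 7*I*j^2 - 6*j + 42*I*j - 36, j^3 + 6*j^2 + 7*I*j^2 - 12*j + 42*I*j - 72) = j + 6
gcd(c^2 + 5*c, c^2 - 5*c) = c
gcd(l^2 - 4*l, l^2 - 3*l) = l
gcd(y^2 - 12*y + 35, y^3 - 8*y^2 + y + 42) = y - 7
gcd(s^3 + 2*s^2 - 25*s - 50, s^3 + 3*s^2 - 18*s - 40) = s^2 + 7*s + 10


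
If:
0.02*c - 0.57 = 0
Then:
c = 28.50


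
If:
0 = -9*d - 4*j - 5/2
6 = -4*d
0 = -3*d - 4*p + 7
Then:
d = -3/2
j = 11/4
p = 23/8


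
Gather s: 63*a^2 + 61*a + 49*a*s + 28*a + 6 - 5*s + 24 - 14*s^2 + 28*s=63*a^2 + 89*a - 14*s^2 + s*(49*a + 23) + 30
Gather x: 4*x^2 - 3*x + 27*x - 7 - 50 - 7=4*x^2 + 24*x - 64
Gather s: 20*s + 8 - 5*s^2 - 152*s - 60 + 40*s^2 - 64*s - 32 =35*s^2 - 196*s - 84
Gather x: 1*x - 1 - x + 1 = 0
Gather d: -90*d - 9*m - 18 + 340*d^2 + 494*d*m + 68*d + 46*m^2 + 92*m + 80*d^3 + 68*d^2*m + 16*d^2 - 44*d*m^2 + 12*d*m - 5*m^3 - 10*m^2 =80*d^3 + d^2*(68*m + 356) + d*(-44*m^2 + 506*m - 22) - 5*m^3 + 36*m^2 + 83*m - 18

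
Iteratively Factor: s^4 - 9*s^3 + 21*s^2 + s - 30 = (s - 3)*(s^3 - 6*s^2 + 3*s + 10) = (s - 5)*(s - 3)*(s^2 - s - 2) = (s - 5)*(s - 3)*(s - 2)*(s + 1)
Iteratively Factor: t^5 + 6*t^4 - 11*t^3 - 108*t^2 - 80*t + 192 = (t + 3)*(t^4 + 3*t^3 - 20*t^2 - 48*t + 64) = (t + 3)*(t + 4)*(t^3 - t^2 - 16*t + 16) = (t + 3)*(t + 4)^2*(t^2 - 5*t + 4) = (t - 1)*(t + 3)*(t + 4)^2*(t - 4)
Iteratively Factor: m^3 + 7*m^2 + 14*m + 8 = (m + 4)*(m^2 + 3*m + 2) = (m + 1)*(m + 4)*(m + 2)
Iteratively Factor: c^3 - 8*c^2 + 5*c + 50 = (c + 2)*(c^2 - 10*c + 25) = (c - 5)*(c + 2)*(c - 5)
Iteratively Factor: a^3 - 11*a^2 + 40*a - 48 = (a - 4)*(a^2 - 7*a + 12) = (a - 4)^2*(a - 3)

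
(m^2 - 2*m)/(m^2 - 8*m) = (m - 2)/(m - 8)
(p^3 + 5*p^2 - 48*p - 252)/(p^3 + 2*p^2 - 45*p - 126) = (p + 6)/(p + 3)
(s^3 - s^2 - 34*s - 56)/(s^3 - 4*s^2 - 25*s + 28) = (s + 2)/(s - 1)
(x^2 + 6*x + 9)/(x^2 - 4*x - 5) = (x^2 + 6*x + 9)/(x^2 - 4*x - 5)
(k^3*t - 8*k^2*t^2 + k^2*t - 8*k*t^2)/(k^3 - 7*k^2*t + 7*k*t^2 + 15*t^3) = k*t*(k^2 - 8*k*t + k - 8*t)/(k^3 - 7*k^2*t + 7*k*t^2 + 15*t^3)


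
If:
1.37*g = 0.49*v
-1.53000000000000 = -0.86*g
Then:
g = 1.78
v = 4.97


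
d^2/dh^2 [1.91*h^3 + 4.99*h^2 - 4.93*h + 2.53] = 11.46*h + 9.98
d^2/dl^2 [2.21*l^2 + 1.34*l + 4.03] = 4.42000000000000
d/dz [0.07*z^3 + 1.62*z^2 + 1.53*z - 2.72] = 0.21*z^2 + 3.24*z + 1.53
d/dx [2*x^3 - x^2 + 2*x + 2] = 6*x^2 - 2*x + 2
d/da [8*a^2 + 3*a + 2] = 16*a + 3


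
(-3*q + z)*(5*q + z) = -15*q^2 + 2*q*z + z^2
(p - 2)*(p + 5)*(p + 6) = p^3 + 9*p^2 + 8*p - 60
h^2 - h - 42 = (h - 7)*(h + 6)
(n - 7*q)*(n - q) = n^2 - 8*n*q + 7*q^2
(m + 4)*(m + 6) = m^2 + 10*m + 24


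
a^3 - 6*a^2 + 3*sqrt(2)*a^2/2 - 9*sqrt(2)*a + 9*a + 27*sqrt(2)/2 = (a - 3)^2*(a + 3*sqrt(2)/2)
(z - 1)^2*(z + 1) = z^3 - z^2 - z + 1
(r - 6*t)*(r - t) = r^2 - 7*r*t + 6*t^2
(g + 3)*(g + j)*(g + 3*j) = g^3 + 4*g^2*j + 3*g^2 + 3*g*j^2 + 12*g*j + 9*j^2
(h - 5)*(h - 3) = h^2 - 8*h + 15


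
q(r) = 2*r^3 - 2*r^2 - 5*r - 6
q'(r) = 6*r^2 - 4*r - 5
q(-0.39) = -4.47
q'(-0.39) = -2.53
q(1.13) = -11.32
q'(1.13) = -1.86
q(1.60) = -10.93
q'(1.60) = 3.96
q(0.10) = -6.52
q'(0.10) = -5.34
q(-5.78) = -430.12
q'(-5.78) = 218.57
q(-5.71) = -415.00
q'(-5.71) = 213.46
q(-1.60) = -11.31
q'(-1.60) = 16.76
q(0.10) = -6.52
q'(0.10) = -5.34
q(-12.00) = -3690.00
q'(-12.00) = 907.00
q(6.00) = 324.00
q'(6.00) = 187.00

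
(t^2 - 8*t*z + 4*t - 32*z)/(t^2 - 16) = (t - 8*z)/(t - 4)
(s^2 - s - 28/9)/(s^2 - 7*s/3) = (s + 4/3)/s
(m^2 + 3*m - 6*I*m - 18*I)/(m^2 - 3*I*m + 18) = (m + 3)/(m + 3*I)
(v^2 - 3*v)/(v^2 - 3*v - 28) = v*(3 - v)/(-v^2 + 3*v + 28)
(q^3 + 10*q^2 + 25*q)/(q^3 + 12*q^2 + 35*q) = (q + 5)/(q + 7)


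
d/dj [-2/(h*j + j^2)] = 2*(h + 2*j)/(j^2*(h + j)^2)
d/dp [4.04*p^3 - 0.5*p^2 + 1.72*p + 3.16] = 12.12*p^2 - 1.0*p + 1.72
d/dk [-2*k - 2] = -2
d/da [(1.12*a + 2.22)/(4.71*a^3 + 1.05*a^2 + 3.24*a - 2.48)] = (5.2752*a^3 + 1.176*a^2 + 3.6288*a - (1.12*a + 2.22)*(14.13*a^2 + 2.1*a + 3.24) - 2.7776)/(4.71*a^3 + 1.05*a^2 + 3.24*a - 2.48)^2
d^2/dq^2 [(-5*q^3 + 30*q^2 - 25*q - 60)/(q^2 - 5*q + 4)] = 40/(q^3 - 3*q^2 + 3*q - 1)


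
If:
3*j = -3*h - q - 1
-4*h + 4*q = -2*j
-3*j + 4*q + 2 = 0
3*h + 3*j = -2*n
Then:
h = -1/3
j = 2/15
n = 3/10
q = -2/5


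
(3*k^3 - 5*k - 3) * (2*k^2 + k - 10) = 6*k^5 + 3*k^4 - 40*k^3 - 11*k^2 + 47*k + 30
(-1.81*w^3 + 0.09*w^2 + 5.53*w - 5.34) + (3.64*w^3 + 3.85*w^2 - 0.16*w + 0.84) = 1.83*w^3 + 3.94*w^2 + 5.37*w - 4.5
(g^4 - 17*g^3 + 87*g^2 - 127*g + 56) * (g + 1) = g^5 - 16*g^4 + 70*g^3 - 40*g^2 - 71*g + 56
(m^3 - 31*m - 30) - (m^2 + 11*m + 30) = m^3 - m^2 - 42*m - 60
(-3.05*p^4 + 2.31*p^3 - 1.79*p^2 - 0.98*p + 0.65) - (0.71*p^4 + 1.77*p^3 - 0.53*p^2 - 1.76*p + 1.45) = -3.76*p^4 + 0.54*p^3 - 1.26*p^2 + 0.78*p - 0.8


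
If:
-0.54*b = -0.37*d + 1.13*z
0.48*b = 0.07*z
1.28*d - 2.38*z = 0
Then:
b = 0.00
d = 0.00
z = 0.00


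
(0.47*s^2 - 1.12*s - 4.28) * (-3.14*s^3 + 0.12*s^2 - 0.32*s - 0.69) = -1.4758*s^5 + 3.5732*s^4 + 13.1544*s^3 - 0.4795*s^2 + 2.1424*s + 2.9532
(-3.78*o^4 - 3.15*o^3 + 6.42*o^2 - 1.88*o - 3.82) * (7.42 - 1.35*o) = 5.103*o^5 - 23.7951*o^4 - 32.04*o^3 + 50.1744*o^2 - 8.7926*o - 28.3444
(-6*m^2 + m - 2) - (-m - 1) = -6*m^2 + 2*m - 1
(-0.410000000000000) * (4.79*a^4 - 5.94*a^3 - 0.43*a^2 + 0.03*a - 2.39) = -1.9639*a^4 + 2.4354*a^3 + 0.1763*a^2 - 0.0123*a + 0.9799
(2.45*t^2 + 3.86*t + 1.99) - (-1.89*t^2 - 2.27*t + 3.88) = 4.34*t^2 + 6.13*t - 1.89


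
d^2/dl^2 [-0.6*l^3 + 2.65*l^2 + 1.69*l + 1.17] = 5.3 - 3.6*l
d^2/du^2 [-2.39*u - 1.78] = 0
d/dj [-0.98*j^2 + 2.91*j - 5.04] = 2.91 - 1.96*j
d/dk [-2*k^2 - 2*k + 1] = -4*k - 2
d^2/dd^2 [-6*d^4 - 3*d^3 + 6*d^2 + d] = -72*d^2 - 18*d + 12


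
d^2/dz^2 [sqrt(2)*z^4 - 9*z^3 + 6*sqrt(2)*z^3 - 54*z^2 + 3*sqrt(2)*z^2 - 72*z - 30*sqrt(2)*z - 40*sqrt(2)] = 12*sqrt(2)*z^2 - 54*z + 36*sqrt(2)*z - 108 + 6*sqrt(2)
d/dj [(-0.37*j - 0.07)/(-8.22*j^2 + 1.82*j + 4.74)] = (3.0414*j^2 - 0.6734*j - (0.37*j + 0.07)*(16.44*j - 1.82) - 1.7538)/(-8.22*j^2 + 1.82*j + 4.74)^2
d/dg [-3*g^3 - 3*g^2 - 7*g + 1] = -9*g^2 - 6*g - 7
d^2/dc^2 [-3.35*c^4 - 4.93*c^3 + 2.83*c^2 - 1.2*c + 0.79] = -40.2*c^2 - 29.58*c + 5.66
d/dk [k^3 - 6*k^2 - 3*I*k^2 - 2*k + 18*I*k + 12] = 3*k^2 - 12*k - 6*I*k - 2 + 18*I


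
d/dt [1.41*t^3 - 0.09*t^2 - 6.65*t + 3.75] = 4.23*t^2 - 0.18*t - 6.65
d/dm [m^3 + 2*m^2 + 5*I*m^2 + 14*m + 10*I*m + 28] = 3*m^2 + m*(4 + 10*I) + 14 + 10*I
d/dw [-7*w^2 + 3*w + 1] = 3 - 14*w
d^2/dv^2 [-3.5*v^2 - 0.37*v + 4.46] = -7.00000000000000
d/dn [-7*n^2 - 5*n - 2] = -14*n - 5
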